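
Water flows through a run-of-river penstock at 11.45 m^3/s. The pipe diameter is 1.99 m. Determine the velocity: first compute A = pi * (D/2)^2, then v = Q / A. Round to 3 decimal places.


Compute pipe cross-sectional area:
  A = pi * (D/2)^2 = pi * (1.99/2)^2 = 3.1103 m^2
Calculate velocity:
  v = Q / A = 11.45 / 3.1103
  v = 3.681 m/s

3.681


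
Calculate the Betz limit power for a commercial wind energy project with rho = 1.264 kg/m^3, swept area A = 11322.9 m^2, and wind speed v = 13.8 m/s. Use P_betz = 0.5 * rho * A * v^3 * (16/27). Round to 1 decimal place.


The Betz coefficient Cp_max = 16/27 = 0.5926
v^3 = 13.8^3 = 2628.072
P_betz = 0.5 * rho * A * v^3 * Cp_max
P_betz = 0.5 * 1.264 * 11322.9 * 2628.072 * 0.5926
P_betz = 11144696.0 W

11144696.0


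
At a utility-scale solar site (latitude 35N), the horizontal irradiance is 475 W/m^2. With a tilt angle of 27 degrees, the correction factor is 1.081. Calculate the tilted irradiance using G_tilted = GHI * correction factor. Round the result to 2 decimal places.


Identify the given values:
  GHI = 475 W/m^2, tilt correction factor = 1.081
Apply the formula G_tilted = GHI * factor:
  G_tilted = 475 * 1.081
  G_tilted = 513.48 W/m^2

513.48


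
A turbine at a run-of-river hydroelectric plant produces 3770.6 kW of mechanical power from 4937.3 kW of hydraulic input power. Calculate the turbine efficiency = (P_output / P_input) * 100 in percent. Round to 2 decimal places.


Turbine efficiency = (output power / input power) * 100
eta = (3770.6 / 4937.3) * 100
eta = 76.37%

76.37


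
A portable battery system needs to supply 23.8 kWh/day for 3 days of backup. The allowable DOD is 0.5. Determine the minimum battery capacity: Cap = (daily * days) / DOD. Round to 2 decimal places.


Total energy needed = daily * days = 23.8 * 3 = 71.4 kWh
Account for depth of discharge:
  Cap = total_energy / DOD = 71.4 / 0.5
  Cap = 142.80 kWh

142.80


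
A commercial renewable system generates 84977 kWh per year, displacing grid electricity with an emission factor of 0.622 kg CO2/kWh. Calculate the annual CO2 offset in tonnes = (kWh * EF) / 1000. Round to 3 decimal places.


CO2 offset in kg = generation * emission_factor
CO2 offset = 84977 * 0.622 = 52855.69 kg
Convert to tonnes:
  CO2 offset = 52855.69 / 1000 = 52.856 tonnes

52.856


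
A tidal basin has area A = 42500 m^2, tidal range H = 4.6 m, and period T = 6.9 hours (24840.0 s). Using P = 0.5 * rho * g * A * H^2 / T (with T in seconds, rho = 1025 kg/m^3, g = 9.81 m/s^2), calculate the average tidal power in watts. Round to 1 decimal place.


Convert period to seconds: T = 6.9 * 3600 = 24840.0 s
H^2 = 4.6^2 = 21.16
P = 0.5 * rho * g * A * H^2 / T
P = 0.5 * 1025 * 9.81 * 42500 * 21.16 / 24840.0
P = 182018.6 W

182018.6


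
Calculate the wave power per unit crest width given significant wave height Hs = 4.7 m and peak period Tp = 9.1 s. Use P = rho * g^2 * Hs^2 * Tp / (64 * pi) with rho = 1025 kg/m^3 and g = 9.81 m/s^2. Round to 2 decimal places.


Apply wave power formula:
  g^2 = 9.81^2 = 96.2361
  Hs^2 = 4.7^2 = 22.09
  Numerator = rho * g^2 * Hs^2 * Tp = 1025 * 96.2361 * 22.09 * 9.1 = 19828916.7
  Denominator = 64 * pi = 201.0619
  P = 19828916.7 / 201.0619 = 98620.94 W/m

98620.94


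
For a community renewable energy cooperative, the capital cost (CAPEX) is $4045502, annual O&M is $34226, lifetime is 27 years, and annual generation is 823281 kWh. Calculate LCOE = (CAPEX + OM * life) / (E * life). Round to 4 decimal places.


Total cost = CAPEX + OM * lifetime = 4045502 + 34226 * 27 = 4045502 + 924102 = 4969604
Total generation = annual * lifetime = 823281 * 27 = 22228587 kWh
LCOE = 4969604 / 22228587
LCOE = 0.2236 $/kWh

0.2236


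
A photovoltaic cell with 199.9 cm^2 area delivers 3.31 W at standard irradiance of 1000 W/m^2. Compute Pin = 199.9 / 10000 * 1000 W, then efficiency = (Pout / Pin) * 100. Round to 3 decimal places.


First compute the input power:
  Pin = area_cm2 / 10000 * G = 199.9 / 10000 * 1000 = 19.99 W
Then compute efficiency:
  Efficiency = (Pout / Pin) * 100 = (3.31 / 19.99) * 100
  Efficiency = 16.558%

16.558


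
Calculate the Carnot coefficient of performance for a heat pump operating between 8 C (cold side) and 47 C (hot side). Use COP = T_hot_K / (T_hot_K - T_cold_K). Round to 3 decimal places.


Convert to Kelvin:
  T_hot = 47 + 273.15 = 320.15 K
  T_cold = 8 + 273.15 = 281.15 K
Apply Carnot COP formula:
  COP = T_hot_K / (T_hot_K - T_cold_K) = 320.15 / 39.0
  COP = 8.209

8.209


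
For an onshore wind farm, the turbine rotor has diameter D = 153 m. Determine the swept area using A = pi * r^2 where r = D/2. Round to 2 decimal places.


Compute the rotor radius:
  r = D / 2 = 153 / 2 = 76.5 m
Calculate swept area:
  A = pi * r^2 = pi * 76.5^2
  A = 18385.39 m^2

18385.39


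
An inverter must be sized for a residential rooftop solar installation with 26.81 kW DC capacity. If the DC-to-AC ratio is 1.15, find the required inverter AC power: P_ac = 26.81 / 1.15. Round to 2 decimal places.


The inverter AC capacity is determined by the DC/AC ratio.
Given: P_dc = 26.81 kW, DC/AC ratio = 1.15
P_ac = P_dc / ratio = 26.81 / 1.15
P_ac = 23.31 kW

23.31


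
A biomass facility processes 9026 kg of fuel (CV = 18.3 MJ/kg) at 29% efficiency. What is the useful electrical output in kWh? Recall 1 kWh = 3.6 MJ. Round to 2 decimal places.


Total energy = mass * CV = 9026 * 18.3 = 165175.8 MJ
Useful energy = total * eta = 165175.8 * 0.29 = 47900.98 MJ
Convert to kWh: 47900.98 / 3.6
Useful energy = 13305.83 kWh

13305.83


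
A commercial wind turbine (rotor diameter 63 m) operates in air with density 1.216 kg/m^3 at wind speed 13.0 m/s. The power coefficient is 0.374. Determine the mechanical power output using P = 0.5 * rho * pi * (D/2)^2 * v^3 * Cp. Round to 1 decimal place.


Step 1 -- Compute swept area:
  A = pi * (D/2)^2 = pi * (63/2)^2 = 3117.25 m^2
Step 2 -- Apply wind power equation:
  P = 0.5 * rho * A * v^3 * Cp
  v^3 = 13.0^3 = 2197.0
  P = 0.5 * 1.216 * 3117.25 * 2197.0 * 0.374
  P = 1557314.1 W

1557314.1


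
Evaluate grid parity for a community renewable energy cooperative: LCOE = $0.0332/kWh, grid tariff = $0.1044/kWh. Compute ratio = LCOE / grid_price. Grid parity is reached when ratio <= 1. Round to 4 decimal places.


Compare LCOE to grid price:
  LCOE = $0.0332/kWh, Grid price = $0.1044/kWh
  Ratio = LCOE / grid_price = 0.0332 / 0.1044 = 0.3180
  Grid parity achieved (ratio <= 1)? yes

0.3180


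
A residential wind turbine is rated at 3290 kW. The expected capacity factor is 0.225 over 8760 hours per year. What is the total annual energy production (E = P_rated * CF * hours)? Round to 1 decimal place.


Annual energy = rated_kW * capacity_factor * hours_per_year
Given: P_rated = 3290 kW, CF = 0.225, hours = 8760
E = 3290 * 0.225 * 8760
E = 6484590.0 kWh

6484590.0


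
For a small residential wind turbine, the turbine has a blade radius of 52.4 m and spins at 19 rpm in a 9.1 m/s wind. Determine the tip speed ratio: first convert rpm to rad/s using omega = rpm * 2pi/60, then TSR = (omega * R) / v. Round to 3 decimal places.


Convert rotational speed to rad/s:
  omega = 19 * 2 * pi / 60 = 1.9897 rad/s
Compute tip speed:
  v_tip = omega * R = 1.9897 * 52.4 = 104.259 m/s
Tip speed ratio:
  TSR = v_tip / v_wind = 104.259 / 9.1 = 11.457

11.457


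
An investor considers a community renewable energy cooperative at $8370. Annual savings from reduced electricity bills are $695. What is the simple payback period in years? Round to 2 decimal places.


Simple payback period = initial cost / annual savings
Payback = 8370 / 695
Payback = 12.04 years

12.04


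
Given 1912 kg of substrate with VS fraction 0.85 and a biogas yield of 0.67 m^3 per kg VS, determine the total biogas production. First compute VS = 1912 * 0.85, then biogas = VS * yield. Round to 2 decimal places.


Compute volatile solids:
  VS = mass * VS_fraction = 1912 * 0.85 = 1625.2 kg
Calculate biogas volume:
  Biogas = VS * specific_yield = 1625.2 * 0.67
  Biogas = 1088.88 m^3

1088.88


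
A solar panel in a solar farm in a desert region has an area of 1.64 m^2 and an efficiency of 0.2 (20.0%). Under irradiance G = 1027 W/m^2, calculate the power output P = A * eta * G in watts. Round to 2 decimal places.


Use the solar power formula P = A * eta * G.
Given: A = 1.64 m^2, eta = 0.2, G = 1027 W/m^2
P = 1.64 * 0.2 * 1027
P = 336.86 W

336.86


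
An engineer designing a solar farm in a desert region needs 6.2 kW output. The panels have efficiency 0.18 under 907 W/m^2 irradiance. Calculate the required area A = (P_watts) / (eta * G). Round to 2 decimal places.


Convert target power to watts: P = 6.2 * 1000 = 6200.0 W
Compute denominator: eta * G = 0.18 * 907 = 163.26
Required area A = P / (eta * G) = 6200.0 / 163.26
A = 37.98 m^2

37.98


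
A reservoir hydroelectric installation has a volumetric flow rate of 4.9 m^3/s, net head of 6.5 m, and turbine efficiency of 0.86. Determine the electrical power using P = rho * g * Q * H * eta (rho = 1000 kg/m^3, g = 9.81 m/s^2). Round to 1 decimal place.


Apply the hydropower formula P = rho * g * Q * H * eta
rho * g = 1000 * 9.81 = 9810.0
P = 9810.0 * 4.9 * 6.5 * 0.86
P = 268705.7 W

268705.7


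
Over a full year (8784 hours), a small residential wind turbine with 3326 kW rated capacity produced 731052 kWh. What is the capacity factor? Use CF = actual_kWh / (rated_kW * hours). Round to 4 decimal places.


Capacity factor = actual output / maximum possible output
Maximum possible = rated * hours = 3326 * 8784 = 29215584 kWh
CF = 731052 / 29215584
CF = 0.0250

0.0250


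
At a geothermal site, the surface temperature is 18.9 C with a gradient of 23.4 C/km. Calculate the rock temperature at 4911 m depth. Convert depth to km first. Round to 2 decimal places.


Convert depth to km: 4911 / 1000 = 4.911 km
Temperature increase = gradient * depth_km = 23.4 * 4.911 = 114.92 C
Temperature at depth = T_surface + delta_T = 18.9 + 114.92
T = 133.82 C

133.82


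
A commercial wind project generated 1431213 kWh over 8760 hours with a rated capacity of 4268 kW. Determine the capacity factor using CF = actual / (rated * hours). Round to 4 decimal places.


Capacity factor = actual output / maximum possible output
Maximum possible = rated * hours = 4268 * 8760 = 37387680 kWh
CF = 1431213 / 37387680
CF = 0.0383

0.0383


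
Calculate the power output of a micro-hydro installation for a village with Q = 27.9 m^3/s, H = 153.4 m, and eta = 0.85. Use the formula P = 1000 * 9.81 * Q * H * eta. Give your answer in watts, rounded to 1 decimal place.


Apply the hydropower formula P = rho * g * Q * H * eta
rho * g = 1000 * 9.81 = 9810.0
P = 9810.0 * 27.9 * 153.4 * 0.85
P = 35687612.6 W

35687612.6


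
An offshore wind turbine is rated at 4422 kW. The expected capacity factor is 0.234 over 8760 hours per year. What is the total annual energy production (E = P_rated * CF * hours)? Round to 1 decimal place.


Annual energy = rated_kW * capacity_factor * hours_per_year
Given: P_rated = 4422 kW, CF = 0.234, hours = 8760
E = 4422 * 0.234 * 8760
E = 9064392.5 kWh

9064392.5


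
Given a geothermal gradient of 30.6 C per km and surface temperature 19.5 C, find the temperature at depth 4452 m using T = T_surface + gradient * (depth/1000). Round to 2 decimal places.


Convert depth to km: 4452 / 1000 = 4.452 km
Temperature increase = gradient * depth_km = 30.6 * 4.452 = 136.23 C
Temperature at depth = T_surface + delta_T = 19.5 + 136.23
T = 155.73 C

155.73


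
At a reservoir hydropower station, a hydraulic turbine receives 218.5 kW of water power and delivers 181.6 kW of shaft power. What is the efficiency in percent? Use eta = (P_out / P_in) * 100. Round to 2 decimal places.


Turbine efficiency = (output power / input power) * 100
eta = (181.6 / 218.5) * 100
eta = 83.11%

83.11


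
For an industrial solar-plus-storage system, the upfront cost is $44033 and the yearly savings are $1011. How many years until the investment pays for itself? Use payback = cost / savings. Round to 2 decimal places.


Simple payback period = initial cost / annual savings
Payback = 44033 / 1011
Payback = 43.55 years

43.55


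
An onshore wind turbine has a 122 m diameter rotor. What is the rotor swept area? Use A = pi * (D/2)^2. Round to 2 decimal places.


Compute the rotor radius:
  r = D / 2 = 122 / 2 = 61.0 m
Calculate swept area:
  A = pi * r^2 = pi * 61.0^2
  A = 11689.87 m^2

11689.87


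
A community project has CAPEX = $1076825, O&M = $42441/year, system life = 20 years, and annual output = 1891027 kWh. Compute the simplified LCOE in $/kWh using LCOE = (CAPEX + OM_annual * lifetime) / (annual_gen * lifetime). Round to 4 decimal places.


Total cost = CAPEX + OM * lifetime = 1076825 + 42441 * 20 = 1076825 + 848820 = 1925645
Total generation = annual * lifetime = 1891027 * 20 = 37820540 kWh
LCOE = 1925645 / 37820540
LCOE = 0.0509 $/kWh

0.0509


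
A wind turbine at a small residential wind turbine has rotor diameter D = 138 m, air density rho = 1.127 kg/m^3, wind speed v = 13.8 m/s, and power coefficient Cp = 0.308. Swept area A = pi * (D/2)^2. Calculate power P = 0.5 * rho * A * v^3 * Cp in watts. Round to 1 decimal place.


Step 1 -- Compute swept area:
  A = pi * (D/2)^2 = pi * (138/2)^2 = 14957.12 m^2
Step 2 -- Apply wind power equation:
  P = 0.5 * rho * A * v^3 * Cp
  v^3 = 13.8^3 = 2628.072
  P = 0.5 * 1.127 * 14957.12 * 2628.072 * 0.308
  P = 6822286.4 W

6822286.4


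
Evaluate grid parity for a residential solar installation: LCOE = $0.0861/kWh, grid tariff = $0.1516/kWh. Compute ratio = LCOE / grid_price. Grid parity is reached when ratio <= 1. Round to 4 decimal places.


Compare LCOE to grid price:
  LCOE = $0.0861/kWh, Grid price = $0.1516/kWh
  Ratio = LCOE / grid_price = 0.0861 / 0.1516 = 0.5679
  Grid parity achieved (ratio <= 1)? yes

0.5679


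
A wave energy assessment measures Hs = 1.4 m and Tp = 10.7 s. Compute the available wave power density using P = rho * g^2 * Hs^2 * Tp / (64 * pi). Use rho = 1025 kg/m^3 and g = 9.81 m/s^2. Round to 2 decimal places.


Apply wave power formula:
  g^2 = 9.81^2 = 96.2361
  Hs^2 = 1.4^2 = 1.96
  Numerator = rho * g^2 * Hs^2 * Tp = 1025 * 96.2361 * 1.96 * 10.7 = 2068720.08
  Denominator = 64 * pi = 201.0619
  P = 2068720.08 / 201.0619 = 10288.97 W/m

10288.97


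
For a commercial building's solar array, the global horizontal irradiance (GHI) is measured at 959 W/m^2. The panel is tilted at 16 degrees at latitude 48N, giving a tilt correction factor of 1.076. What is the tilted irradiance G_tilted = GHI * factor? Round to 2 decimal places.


Identify the given values:
  GHI = 959 W/m^2, tilt correction factor = 1.076
Apply the formula G_tilted = GHI * factor:
  G_tilted = 959 * 1.076
  G_tilted = 1031.88 W/m^2

1031.88


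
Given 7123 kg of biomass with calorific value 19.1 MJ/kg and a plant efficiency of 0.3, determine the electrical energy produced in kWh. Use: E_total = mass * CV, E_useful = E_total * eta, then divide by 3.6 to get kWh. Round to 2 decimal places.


Total energy = mass * CV = 7123 * 19.1 = 136049.3 MJ
Useful energy = total * eta = 136049.3 * 0.3 = 40814.79 MJ
Convert to kWh: 40814.79 / 3.6
Useful energy = 11337.44 kWh

11337.44


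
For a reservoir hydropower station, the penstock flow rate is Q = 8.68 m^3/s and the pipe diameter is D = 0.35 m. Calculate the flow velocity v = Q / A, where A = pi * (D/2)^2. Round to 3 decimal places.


Compute pipe cross-sectional area:
  A = pi * (D/2)^2 = pi * (0.35/2)^2 = 0.0962 m^2
Calculate velocity:
  v = Q / A = 8.68 / 0.0962
  v = 90.218 m/s

90.218


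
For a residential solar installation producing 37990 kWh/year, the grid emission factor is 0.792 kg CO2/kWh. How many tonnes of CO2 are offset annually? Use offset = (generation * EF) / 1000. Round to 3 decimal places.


CO2 offset in kg = generation * emission_factor
CO2 offset = 37990 * 0.792 = 30088.08 kg
Convert to tonnes:
  CO2 offset = 30088.08 / 1000 = 30.088 tonnes

30.088


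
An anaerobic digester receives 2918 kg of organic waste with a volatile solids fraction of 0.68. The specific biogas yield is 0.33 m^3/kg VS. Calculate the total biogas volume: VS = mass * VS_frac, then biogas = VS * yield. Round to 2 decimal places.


Compute volatile solids:
  VS = mass * VS_fraction = 2918 * 0.68 = 1984.24 kg
Calculate biogas volume:
  Biogas = VS * specific_yield = 1984.24 * 0.33
  Biogas = 654.80 m^3

654.80


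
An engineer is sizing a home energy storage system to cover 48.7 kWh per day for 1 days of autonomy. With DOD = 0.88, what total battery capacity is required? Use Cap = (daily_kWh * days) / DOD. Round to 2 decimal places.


Total energy needed = daily * days = 48.7 * 1 = 48.7 kWh
Account for depth of discharge:
  Cap = total_energy / DOD = 48.7 / 0.88
  Cap = 55.34 kWh

55.34


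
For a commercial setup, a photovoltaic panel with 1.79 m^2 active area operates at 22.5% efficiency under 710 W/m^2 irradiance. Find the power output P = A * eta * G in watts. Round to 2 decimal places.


Use the solar power formula P = A * eta * G.
Given: A = 1.79 m^2, eta = 0.225, G = 710 W/m^2
P = 1.79 * 0.225 * 710
P = 285.95 W

285.95


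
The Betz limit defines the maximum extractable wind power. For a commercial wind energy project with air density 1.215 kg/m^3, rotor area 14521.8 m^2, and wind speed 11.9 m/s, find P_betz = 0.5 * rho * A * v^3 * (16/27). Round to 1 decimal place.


The Betz coefficient Cp_max = 16/27 = 0.5926
v^3 = 11.9^3 = 1685.159
P_betz = 0.5 * rho * A * v^3 * Cp_max
P_betz = 0.5 * 1.215 * 14521.8 * 1685.159 * 0.5926
P_betz = 8809755.1 W

8809755.1


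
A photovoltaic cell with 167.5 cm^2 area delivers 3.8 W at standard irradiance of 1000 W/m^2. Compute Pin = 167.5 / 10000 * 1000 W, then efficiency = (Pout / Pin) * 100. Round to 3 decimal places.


First compute the input power:
  Pin = area_cm2 / 10000 * G = 167.5 / 10000 * 1000 = 16.75 W
Then compute efficiency:
  Efficiency = (Pout / Pin) * 100 = (3.8 / 16.75) * 100
  Efficiency = 22.687%

22.687


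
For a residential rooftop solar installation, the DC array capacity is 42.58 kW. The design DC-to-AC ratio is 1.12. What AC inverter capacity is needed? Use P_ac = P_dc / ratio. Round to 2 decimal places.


The inverter AC capacity is determined by the DC/AC ratio.
Given: P_dc = 42.58 kW, DC/AC ratio = 1.12
P_ac = P_dc / ratio = 42.58 / 1.12
P_ac = 38.02 kW

38.02


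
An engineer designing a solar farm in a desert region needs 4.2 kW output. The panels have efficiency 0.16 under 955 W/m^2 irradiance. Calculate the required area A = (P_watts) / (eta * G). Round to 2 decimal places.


Convert target power to watts: P = 4.2 * 1000 = 4200.0 W
Compute denominator: eta * G = 0.16 * 955 = 152.8
Required area A = P / (eta * G) = 4200.0 / 152.8
A = 27.49 m^2

27.49


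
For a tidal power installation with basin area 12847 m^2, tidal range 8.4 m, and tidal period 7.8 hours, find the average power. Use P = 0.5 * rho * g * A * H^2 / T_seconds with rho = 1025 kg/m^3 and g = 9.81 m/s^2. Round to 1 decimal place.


Convert period to seconds: T = 7.8 * 3600 = 28080.0 s
H^2 = 8.4^2 = 70.56
P = 0.5 * rho * g * A * H^2 / T
P = 0.5 * 1025 * 9.81 * 12847 * 70.56 / 28080.0
P = 162302.8 W

162302.8


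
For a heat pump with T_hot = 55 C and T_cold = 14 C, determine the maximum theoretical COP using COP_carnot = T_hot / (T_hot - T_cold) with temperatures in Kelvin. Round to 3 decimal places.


Convert to Kelvin:
  T_hot = 55 + 273.15 = 328.15 K
  T_cold = 14 + 273.15 = 287.15 K
Apply Carnot COP formula:
  COP = T_hot_K / (T_hot_K - T_cold_K) = 328.15 / 41.0
  COP = 8.004

8.004


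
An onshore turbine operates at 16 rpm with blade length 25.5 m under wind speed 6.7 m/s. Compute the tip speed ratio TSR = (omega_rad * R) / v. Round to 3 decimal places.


Convert rotational speed to rad/s:
  omega = 16 * 2 * pi / 60 = 1.6755 rad/s
Compute tip speed:
  v_tip = omega * R = 1.6755 * 25.5 = 42.726 m/s
Tip speed ratio:
  TSR = v_tip / v_wind = 42.726 / 6.7 = 6.377

6.377


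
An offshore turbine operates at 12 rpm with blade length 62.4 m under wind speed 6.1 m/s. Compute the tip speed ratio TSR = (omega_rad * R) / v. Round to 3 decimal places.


Convert rotational speed to rad/s:
  omega = 12 * 2 * pi / 60 = 1.2566 rad/s
Compute tip speed:
  v_tip = omega * R = 1.2566 * 62.4 = 78.414 m/s
Tip speed ratio:
  TSR = v_tip / v_wind = 78.414 / 6.1 = 12.855

12.855


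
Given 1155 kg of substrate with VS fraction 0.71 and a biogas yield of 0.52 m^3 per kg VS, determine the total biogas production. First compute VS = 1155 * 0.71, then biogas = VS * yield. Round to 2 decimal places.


Compute volatile solids:
  VS = mass * VS_fraction = 1155 * 0.71 = 820.05 kg
Calculate biogas volume:
  Biogas = VS * specific_yield = 820.05 * 0.52
  Biogas = 426.43 m^3

426.43


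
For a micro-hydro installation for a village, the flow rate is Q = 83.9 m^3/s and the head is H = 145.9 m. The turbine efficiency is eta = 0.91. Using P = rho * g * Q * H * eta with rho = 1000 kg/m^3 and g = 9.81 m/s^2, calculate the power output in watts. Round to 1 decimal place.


Apply the hydropower formula P = rho * g * Q * H * eta
rho * g = 1000 * 9.81 = 9810.0
P = 9810.0 * 83.9 * 145.9 * 0.91
P = 109276720.4 W

109276720.4


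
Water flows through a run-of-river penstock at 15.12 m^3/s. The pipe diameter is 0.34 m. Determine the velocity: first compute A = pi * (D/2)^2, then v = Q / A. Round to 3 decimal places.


Compute pipe cross-sectional area:
  A = pi * (D/2)^2 = pi * (0.34/2)^2 = 0.0908 m^2
Calculate velocity:
  v = Q / A = 15.12 / 0.0908
  v = 166.534 m/s

166.534


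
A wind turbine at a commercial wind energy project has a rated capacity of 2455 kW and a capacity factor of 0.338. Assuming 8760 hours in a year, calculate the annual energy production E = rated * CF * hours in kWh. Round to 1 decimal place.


Annual energy = rated_kW * capacity_factor * hours_per_year
Given: P_rated = 2455 kW, CF = 0.338, hours = 8760
E = 2455 * 0.338 * 8760
E = 7268960.4 kWh

7268960.4


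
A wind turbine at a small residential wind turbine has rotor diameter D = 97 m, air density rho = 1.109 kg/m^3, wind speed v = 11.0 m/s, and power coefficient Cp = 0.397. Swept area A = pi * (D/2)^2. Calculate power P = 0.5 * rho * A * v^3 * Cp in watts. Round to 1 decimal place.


Step 1 -- Compute swept area:
  A = pi * (D/2)^2 = pi * (97/2)^2 = 7389.81 m^2
Step 2 -- Apply wind power equation:
  P = 0.5 * rho * A * v^3 * Cp
  v^3 = 11.0^3 = 1331.0
  P = 0.5 * 1.109 * 7389.81 * 1331.0 * 0.397
  P = 2165227.1 W

2165227.1


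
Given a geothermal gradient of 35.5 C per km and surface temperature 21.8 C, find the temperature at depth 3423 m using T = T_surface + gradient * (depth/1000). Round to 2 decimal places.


Convert depth to km: 3423 / 1000 = 3.423 km
Temperature increase = gradient * depth_km = 35.5 * 3.423 = 121.52 C
Temperature at depth = T_surface + delta_T = 21.8 + 121.52
T = 143.32 C

143.32


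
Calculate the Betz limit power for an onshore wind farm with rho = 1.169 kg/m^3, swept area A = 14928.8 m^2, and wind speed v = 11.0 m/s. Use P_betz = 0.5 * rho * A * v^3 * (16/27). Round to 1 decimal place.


The Betz coefficient Cp_max = 16/27 = 0.5926
v^3 = 11.0^3 = 1331.0
P_betz = 0.5 * rho * A * v^3 * Cp_max
P_betz = 0.5 * 1.169 * 14928.8 * 1331.0 * 0.5926
P_betz = 6882459.9 W

6882459.9


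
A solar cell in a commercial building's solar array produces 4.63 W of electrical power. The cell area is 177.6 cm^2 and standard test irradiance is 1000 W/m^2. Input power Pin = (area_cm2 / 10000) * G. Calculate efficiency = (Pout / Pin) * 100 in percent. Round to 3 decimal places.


First compute the input power:
  Pin = area_cm2 / 10000 * G = 177.6 / 10000 * 1000 = 17.76 W
Then compute efficiency:
  Efficiency = (Pout / Pin) * 100 = (4.63 / 17.76) * 100
  Efficiency = 26.070%

26.070


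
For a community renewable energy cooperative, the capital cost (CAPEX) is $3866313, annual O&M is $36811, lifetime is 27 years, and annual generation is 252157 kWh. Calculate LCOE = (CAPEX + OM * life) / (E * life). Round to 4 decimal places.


Total cost = CAPEX + OM * lifetime = 3866313 + 36811 * 27 = 3866313 + 993897 = 4860210
Total generation = annual * lifetime = 252157 * 27 = 6808239 kWh
LCOE = 4860210 / 6808239
LCOE = 0.7139 $/kWh

0.7139


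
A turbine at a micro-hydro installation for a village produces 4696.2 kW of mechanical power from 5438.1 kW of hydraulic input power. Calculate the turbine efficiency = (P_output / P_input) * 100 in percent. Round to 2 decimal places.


Turbine efficiency = (output power / input power) * 100
eta = (4696.2 / 5438.1) * 100
eta = 86.36%

86.36


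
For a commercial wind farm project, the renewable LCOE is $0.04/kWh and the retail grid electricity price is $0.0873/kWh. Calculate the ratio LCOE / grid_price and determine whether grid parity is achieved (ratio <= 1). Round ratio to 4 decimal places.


Compare LCOE to grid price:
  LCOE = $0.04/kWh, Grid price = $0.0873/kWh
  Ratio = LCOE / grid_price = 0.04 / 0.0873 = 0.4582
  Grid parity achieved (ratio <= 1)? yes

0.4582


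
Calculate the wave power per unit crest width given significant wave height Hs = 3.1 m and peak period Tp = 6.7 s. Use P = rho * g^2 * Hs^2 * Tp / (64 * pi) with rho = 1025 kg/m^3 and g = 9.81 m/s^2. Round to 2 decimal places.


Apply wave power formula:
  g^2 = 9.81^2 = 96.2361
  Hs^2 = 3.1^2 = 9.61
  Numerator = rho * g^2 * Hs^2 * Tp = 1025 * 96.2361 * 9.61 * 6.7 = 6351262.61
  Denominator = 64 * pi = 201.0619
  P = 6351262.61 / 201.0619 = 31588.59 W/m

31588.59


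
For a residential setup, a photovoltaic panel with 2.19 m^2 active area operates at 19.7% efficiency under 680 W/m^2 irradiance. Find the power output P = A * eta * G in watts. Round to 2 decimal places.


Use the solar power formula P = A * eta * G.
Given: A = 2.19 m^2, eta = 0.197, G = 680 W/m^2
P = 2.19 * 0.197 * 680
P = 293.37 W

293.37


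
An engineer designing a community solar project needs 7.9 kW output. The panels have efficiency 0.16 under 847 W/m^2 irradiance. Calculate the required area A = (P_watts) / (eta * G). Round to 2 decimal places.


Convert target power to watts: P = 7.9 * 1000 = 7900.0 W
Compute denominator: eta * G = 0.16 * 847 = 135.52
Required area A = P / (eta * G) = 7900.0 / 135.52
A = 58.29 m^2

58.29


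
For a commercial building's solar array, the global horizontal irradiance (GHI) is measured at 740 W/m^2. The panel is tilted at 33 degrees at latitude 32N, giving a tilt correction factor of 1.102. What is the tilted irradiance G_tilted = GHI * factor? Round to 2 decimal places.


Identify the given values:
  GHI = 740 W/m^2, tilt correction factor = 1.102
Apply the formula G_tilted = GHI * factor:
  G_tilted = 740 * 1.102
  G_tilted = 815.48 W/m^2

815.48


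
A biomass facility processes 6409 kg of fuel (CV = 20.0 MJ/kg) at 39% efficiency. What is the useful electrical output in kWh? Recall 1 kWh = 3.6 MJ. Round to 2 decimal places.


Total energy = mass * CV = 6409 * 20.0 = 128180.0 MJ
Useful energy = total * eta = 128180.0 * 0.39 = 49990.2 MJ
Convert to kWh: 49990.2 / 3.6
Useful energy = 13886.17 kWh

13886.17


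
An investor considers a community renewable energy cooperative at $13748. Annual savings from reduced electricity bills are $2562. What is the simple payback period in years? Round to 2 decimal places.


Simple payback period = initial cost / annual savings
Payback = 13748 / 2562
Payback = 5.37 years

5.37


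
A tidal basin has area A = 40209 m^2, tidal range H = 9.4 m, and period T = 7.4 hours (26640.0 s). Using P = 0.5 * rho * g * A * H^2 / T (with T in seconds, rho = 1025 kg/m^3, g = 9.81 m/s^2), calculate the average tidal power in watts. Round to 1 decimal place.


Convert period to seconds: T = 7.4 * 3600 = 26640.0 s
H^2 = 9.4^2 = 88.36
P = 0.5 * rho * g * A * H^2 / T
P = 0.5 * 1025 * 9.81 * 40209 * 88.36 / 26640.0
P = 670513.7 W

670513.7


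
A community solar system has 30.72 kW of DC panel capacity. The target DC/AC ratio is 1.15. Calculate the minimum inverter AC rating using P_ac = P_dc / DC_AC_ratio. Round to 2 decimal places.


The inverter AC capacity is determined by the DC/AC ratio.
Given: P_dc = 30.72 kW, DC/AC ratio = 1.15
P_ac = P_dc / ratio = 30.72 / 1.15
P_ac = 26.71 kW

26.71


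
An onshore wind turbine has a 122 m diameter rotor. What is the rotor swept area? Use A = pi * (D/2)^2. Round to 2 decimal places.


Compute the rotor radius:
  r = D / 2 = 122 / 2 = 61.0 m
Calculate swept area:
  A = pi * r^2 = pi * 61.0^2
  A = 11689.87 m^2

11689.87


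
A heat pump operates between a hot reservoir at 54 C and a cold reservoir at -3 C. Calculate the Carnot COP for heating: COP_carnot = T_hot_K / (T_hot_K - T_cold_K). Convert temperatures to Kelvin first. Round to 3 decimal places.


Convert to Kelvin:
  T_hot = 54 + 273.15 = 327.15 K
  T_cold = -3 + 273.15 = 270.15 K
Apply Carnot COP formula:
  COP = T_hot_K / (T_hot_K - T_cold_K) = 327.15 / 57.0
  COP = 5.739

5.739


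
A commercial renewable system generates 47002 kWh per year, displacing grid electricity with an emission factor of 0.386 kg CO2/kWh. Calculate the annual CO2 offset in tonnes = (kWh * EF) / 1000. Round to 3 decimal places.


CO2 offset in kg = generation * emission_factor
CO2 offset = 47002 * 0.386 = 18142.77 kg
Convert to tonnes:
  CO2 offset = 18142.77 / 1000 = 18.143 tonnes

18.143


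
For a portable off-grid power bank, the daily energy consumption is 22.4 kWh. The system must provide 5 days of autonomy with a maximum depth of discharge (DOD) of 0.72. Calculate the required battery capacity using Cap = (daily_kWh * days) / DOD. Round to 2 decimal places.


Total energy needed = daily * days = 22.4 * 5 = 112.0 kWh
Account for depth of discharge:
  Cap = total_energy / DOD = 112.0 / 0.72
  Cap = 155.56 kWh

155.56


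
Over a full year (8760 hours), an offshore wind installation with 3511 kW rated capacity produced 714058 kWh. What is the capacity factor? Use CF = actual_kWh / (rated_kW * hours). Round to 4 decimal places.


Capacity factor = actual output / maximum possible output
Maximum possible = rated * hours = 3511 * 8760 = 30756360 kWh
CF = 714058 / 30756360
CF = 0.0232

0.0232


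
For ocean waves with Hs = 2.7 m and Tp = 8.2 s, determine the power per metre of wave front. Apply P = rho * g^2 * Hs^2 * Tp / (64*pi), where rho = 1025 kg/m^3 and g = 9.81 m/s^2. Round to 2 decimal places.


Apply wave power formula:
  g^2 = 9.81^2 = 96.2361
  Hs^2 = 2.7^2 = 7.29
  Numerator = rho * g^2 * Hs^2 * Tp = 1025 * 96.2361 * 7.29 * 8.2 = 5896621.63
  Denominator = 64 * pi = 201.0619
  P = 5896621.63 / 201.0619 = 29327.39 W/m

29327.39


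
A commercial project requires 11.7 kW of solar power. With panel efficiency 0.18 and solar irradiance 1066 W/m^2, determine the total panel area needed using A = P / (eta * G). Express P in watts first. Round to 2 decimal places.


Convert target power to watts: P = 11.7 * 1000 = 11700.0 W
Compute denominator: eta * G = 0.18 * 1066 = 191.88
Required area A = P / (eta * G) = 11700.0 / 191.88
A = 60.98 m^2

60.98


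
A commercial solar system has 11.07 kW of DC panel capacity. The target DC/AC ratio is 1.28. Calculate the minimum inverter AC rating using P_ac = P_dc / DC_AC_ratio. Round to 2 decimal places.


The inverter AC capacity is determined by the DC/AC ratio.
Given: P_dc = 11.07 kW, DC/AC ratio = 1.28
P_ac = P_dc / ratio = 11.07 / 1.28
P_ac = 8.65 kW

8.65


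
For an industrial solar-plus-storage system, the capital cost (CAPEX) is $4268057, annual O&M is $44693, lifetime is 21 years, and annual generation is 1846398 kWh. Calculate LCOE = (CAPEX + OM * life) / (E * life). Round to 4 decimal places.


Total cost = CAPEX + OM * lifetime = 4268057 + 44693 * 21 = 4268057 + 938553 = 5206610
Total generation = annual * lifetime = 1846398 * 21 = 38774358 kWh
LCOE = 5206610 / 38774358
LCOE = 0.1343 $/kWh

0.1343


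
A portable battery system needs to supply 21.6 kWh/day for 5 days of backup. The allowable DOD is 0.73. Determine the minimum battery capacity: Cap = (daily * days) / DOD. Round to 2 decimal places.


Total energy needed = daily * days = 21.6 * 5 = 108.0 kWh
Account for depth of discharge:
  Cap = total_energy / DOD = 108.0 / 0.73
  Cap = 147.95 kWh

147.95


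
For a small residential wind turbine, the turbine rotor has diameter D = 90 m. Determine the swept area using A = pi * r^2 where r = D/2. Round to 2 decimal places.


Compute the rotor radius:
  r = D / 2 = 90 / 2 = 45.0 m
Calculate swept area:
  A = pi * r^2 = pi * 45.0^2
  A = 6361.73 m^2

6361.73


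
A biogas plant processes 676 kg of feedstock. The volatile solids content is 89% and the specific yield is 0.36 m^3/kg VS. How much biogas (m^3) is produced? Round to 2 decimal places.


Compute volatile solids:
  VS = mass * VS_fraction = 676 * 0.89 = 601.64 kg
Calculate biogas volume:
  Biogas = VS * specific_yield = 601.64 * 0.36
  Biogas = 216.59 m^3

216.59


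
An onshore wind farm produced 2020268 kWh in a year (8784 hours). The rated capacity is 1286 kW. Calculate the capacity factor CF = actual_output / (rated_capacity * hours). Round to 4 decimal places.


Capacity factor = actual output / maximum possible output
Maximum possible = rated * hours = 1286 * 8784 = 11296224 kWh
CF = 2020268 / 11296224
CF = 0.1788

0.1788


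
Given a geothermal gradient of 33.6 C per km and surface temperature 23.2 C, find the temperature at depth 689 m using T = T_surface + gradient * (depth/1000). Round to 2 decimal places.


Convert depth to km: 689 / 1000 = 0.689 km
Temperature increase = gradient * depth_km = 33.6 * 0.689 = 23.15 C
Temperature at depth = T_surface + delta_T = 23.2 + 23.15
T = 46.35 C

46.35


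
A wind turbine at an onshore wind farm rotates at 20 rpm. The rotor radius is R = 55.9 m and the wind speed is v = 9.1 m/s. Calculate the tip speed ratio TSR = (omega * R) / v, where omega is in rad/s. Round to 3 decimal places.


Convert rotational speed to rad/s:
  omega = 20 * 2 * pi / 60 = 2.0944 rad/s
Compute tip speed:
  v_tip = omega * R = 2.0944 * 55.9 = 117.077 m/s
Tip speed ratio:
  TSR = v_tip / v_wind = 117.077 / 9.1 = 12.866

12.866


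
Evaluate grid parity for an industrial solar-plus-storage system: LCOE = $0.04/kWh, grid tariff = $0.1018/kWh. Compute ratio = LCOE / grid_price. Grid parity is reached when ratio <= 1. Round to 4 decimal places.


Compare LCOE to grid price:
  LCOE = $0.04/kWh, Grid price = $0.1018/kWh
  Ratio = LCOE / grid_price = 0.04 / 0.1018 = 0.3929
  Grid parity achieved (ratio <= 1)? yes

0.3929


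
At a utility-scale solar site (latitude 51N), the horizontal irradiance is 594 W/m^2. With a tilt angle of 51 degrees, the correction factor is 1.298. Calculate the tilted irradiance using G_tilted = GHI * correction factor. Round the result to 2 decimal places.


Identify the given values:
  GHI = 594 W/m^2, tilt correction factor = 1.298
Apply the formula G_tilted = GHI * factor:
  G_tilted = 594 * 1.298
  G_tilted = 771.01 W/m^2

771.01


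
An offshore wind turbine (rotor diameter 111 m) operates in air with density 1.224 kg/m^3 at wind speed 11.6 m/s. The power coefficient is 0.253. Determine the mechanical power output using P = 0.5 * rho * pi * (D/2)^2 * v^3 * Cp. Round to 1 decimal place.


Step 1 -- Compute swept area:
  A = pi * (D/2)^2 = pi * (111/2)^2 = 9676.89 m^2
Step 2 -- Apply wind power equation:
  P = 0.5 * rho * A * v^3 * Cp
  v^3 = 11.6^3 = 1560.896
  P = 0.5 * 1.224 * 9676.89 * 1560.896 * 0.253
  P = 2338739.0 W

2338739.0


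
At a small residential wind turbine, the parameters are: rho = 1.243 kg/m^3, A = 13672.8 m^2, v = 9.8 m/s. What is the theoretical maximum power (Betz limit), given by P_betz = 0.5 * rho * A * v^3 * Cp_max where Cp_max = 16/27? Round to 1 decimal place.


The Betz coefficient Cp_max = 16/27 = 0.5926
v^3 = 9.8^3 = 941.192
P_betz = 0.5 * rho * A * v^3 * Cp_max
P_betz = 0.5 * 1.243 * 13672.8 * 941.192 * 0.5926
P_betz = 4739505.6 W

4739505.6


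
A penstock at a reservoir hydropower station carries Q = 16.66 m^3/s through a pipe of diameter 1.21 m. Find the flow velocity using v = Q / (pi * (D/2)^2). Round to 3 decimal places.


Compute pipe cross-sectional area:
  A = pi * (D/2)^2 = pi * (1.21/2)^2 = 1.1499 m^2
Calculate velocity:
  v = Q / A = 16.66 / 1.1499
  v = 14.488 m/s

14.488


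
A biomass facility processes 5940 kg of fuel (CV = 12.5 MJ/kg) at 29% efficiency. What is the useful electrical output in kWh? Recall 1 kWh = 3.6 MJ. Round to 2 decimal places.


Total energy = mass * CV = 5940 * 12.5 = 74250.0 MJ
Useful energy = total * eta = 74250.0 * 0.29 = 21532.5 MJ
Convert to kWh: 21532.5 / 3.6
Useful energy = 5981.25 kWh

5981.25


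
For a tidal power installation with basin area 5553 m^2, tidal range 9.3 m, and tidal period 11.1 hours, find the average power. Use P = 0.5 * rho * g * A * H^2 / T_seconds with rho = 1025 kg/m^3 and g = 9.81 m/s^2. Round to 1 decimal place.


Convert period to seconds: T = 11.1 * 3600 = 39960.0 s
H^2 = 9.3^2 = 86.49
P = 0.5 * rho * g * A * H^2 / T
P = 0.5 * 1025 * 9.81 * 5553 * 86.49 / 39960.0
P = 60427.0 W

60427.0


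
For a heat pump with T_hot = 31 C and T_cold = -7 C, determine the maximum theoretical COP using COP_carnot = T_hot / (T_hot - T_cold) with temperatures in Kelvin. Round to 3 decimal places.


Convert to Kelvin:
  T_hot = 31 + 273.15 = 304.15 K
  T_cold = -7 + 273.15 = 266.15 K
Apply Carnot COP formula:
  COP = T_hot_K / (T_hot_K - T_cold_K) = 304.15 / 38.0
  COP = 8.004

8.004


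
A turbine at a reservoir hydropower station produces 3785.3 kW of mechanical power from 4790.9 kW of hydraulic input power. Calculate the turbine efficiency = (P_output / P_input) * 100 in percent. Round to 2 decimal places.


Turbine efficiency = (output power / input power) * 100
eta = (3785.3 / 4790.9) * 100
eta = 79.01%

79.01


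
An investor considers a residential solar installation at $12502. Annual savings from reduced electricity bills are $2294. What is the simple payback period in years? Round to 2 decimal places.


Simple payback period = initial cost / annual savings
Payback = 12502 / 2294
Payback = 5.45 years

5.45


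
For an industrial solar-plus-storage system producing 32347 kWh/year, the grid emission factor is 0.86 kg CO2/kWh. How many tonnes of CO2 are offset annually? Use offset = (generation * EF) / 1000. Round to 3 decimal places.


CO2 offset in kg = generation * emission_factor
CO2 offset = 32347 * 0.86 = 27818.42 kg
Convert to tonnes:
  CO2 offset = 27818.42 / 1000 = 27.818 tonnes

27.818


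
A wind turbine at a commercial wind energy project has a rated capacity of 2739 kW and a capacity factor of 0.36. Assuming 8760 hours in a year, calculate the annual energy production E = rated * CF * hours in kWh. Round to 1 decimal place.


Annual energy = rated_kW * capacity_factor * hours_per_year
Given: P_rated = 2739 kW, CF = 0.36, hours = 8760
E = 2739 * 0.36 * 8760
E = 8637710.4 kWh

8637710.4


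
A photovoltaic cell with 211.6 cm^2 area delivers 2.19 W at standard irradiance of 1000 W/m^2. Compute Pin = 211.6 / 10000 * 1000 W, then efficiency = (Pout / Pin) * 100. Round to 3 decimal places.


First compute the input power:
  Pin = area_cm2 / 10000 * G = 211.6 / 10000 * 1000 = 21.16 W
Then compute efficiency:
  Efficiency = (Pout / Pin) * 100 = (2.19 / 21.16) * 100
  Efficiency = 10.350%

10.350


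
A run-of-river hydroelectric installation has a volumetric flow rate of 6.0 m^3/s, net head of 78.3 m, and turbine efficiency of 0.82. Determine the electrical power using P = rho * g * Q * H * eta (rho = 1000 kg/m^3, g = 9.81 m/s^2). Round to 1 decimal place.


Apply the hydropower formula P = rho * g * Q * H * eta
rho * g = 1000 * 9.81 = 9810.0
P = 9810.0 * 6.0 * 78.3 * 0.82
P = 3779165.2 W

3779165.2


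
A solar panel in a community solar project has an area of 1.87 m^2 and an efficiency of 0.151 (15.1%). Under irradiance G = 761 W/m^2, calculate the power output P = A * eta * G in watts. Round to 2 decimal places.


Use the solar power formula P = A * eta * G.
Given: A = 1.87 m^2, eta = 0.151, G = 761 W/m^2
P = 1.87 * 0.151 * 761
P = 214.88 W

214.88
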